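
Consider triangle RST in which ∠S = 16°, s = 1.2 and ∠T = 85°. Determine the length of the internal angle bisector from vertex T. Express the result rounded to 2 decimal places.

1.38

The third angle is ∠R = 180° − ∠S − ∠T = 79.00°.
Law of sines: r = s·sin R/sin S ≈ 4.2736.
Law of sines: t = s·sin T/sin S ≈ 4.337.
The bisector from T has length 2·r·s·cos(∠T/2)/(r+s) ≈ 1.3815.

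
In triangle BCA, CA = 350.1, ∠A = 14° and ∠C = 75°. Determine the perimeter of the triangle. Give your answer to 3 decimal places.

773.032

The third angle is ∠B = 180° − ∠C − ∠A = 91.00°.
Law of sines: AB = CA·sin C/sin B ≈ 338.22.
Law of sines: BC = CA·sin A/sin B ≈ 84.71.
Semiperimeter s = (350.1+338.22+84.71)/2 = 386.52.
Perimeter = 350.1 + 338.22 + 84.71 = 773.03.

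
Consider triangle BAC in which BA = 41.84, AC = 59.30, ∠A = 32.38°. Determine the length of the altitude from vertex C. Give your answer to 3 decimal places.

h_C ≈ 31.757

By the law of cosines, CB² = BA² + AC² − 2·BA·AC·cos A = 1076.4, so CB ≈ 32.809.
Area = ½·BA·AC·sin A ≈ 664.36.
The altitude from C has length 2·area/BA ≈ 31.757.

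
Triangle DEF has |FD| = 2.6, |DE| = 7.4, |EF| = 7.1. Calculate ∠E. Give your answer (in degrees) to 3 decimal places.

By the law of cosines, cos E = (|DE|² + |EF|² − |FD|²) / (2·|DE|·|EF|) ≈ 0.93652, so ∠E ≈ 20.52°.

∠E ≈ 20.524°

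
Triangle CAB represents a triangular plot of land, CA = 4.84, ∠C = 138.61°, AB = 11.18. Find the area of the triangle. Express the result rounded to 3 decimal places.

11.330

Law of sines: sin B = CA·sin C/AB ≈ 0.28624.
Since AB ≥ CA, only the acute value applies: ∠B ≈ 16.63°.
Then ∠A = 180° − ∠C − ∠B ≈ 24.76°.
Law of sines gives BC = AB·sin A/sin C ≈ 7.0811.
Area = ½·AB·CA·sin A ≈ 11.33.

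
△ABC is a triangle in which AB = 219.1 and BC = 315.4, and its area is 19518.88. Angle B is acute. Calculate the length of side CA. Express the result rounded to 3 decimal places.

182.864

From area = ½·AB·BC·sin B, we get sin B = 2·area/(AB·BC) ≈ 0.56491.
Taking the acute solution, ∠B ≈ 34.40°.
Law of cosines then gives CA ≈ 182.86.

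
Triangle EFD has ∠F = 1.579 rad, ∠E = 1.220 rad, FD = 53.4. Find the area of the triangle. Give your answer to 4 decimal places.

area ≈ 510.0062

The third angle is ∠D = π − ∠E − ∠F = 0.343 rad.
Law of sines: DE = FD·sin F/sin E ≈ 56.861.
Law of sines: EF = FD·sin D/sin E ≈ 19.102.
Area = ½·FD·DE·sin D ≈ 510.01.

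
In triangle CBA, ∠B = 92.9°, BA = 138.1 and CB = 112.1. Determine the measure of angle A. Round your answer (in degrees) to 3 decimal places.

∠A ≈ 37.908°

By the law of cosines, AC² = CB² + BA² − 2·CB·BA·cos B = 33204, so AC ≈ 182.22.
Law of cosines again: cos A = (BA² + AC² − CB²)/(2·BA·AC) ≈ 0.78900, so ∠A ≈ 37.91°.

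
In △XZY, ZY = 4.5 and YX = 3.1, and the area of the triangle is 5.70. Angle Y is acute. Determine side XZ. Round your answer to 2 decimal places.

From area = ½·ZY·YX·sin Y, we get sin Y = 2·area/(ZY·YX) ≈ 0.81720.
Taking the acute solution, ∠Y ≈ 0.957 rad.
Law of cosines then gives XZ ≈ 3.7121.

3.71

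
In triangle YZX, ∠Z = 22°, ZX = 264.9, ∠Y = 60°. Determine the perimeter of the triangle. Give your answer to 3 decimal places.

The third angle is ∠X = 180° − ∠Y − ∠Z = 98.00°.
Law of sines: XY = ZX·sin Z/sin Y ≈ 114.58.
Law of sines: YZ = ZX·sin X/sin Y ≈ 302.9.
Semiperimeter s = (264.9+114.58+302.9)/2 = 341.19.
Perimeter = 264.9 + 114.58 + 302.9 = 682.39.

682.388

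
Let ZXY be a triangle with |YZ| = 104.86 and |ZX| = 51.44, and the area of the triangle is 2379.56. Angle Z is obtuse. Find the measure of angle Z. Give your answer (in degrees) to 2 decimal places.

From area = ½·|YZ|·|ZX|·sin Z, we get sin Z = 2·area/(|YZ|·|ZX|) ≈ 0.88230.
Taking the obtuse solution, ∠Z ≈ 118.08°.

118.08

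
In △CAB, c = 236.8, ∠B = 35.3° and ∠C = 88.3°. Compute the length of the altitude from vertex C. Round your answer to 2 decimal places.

The third angle is ∠A = 180° − ∠B − ∠C = 56.40°.
Law of sines: a = c·sin A/sin C ≈ 197.32.
Law of sines: b = c·sin B/sin C ≈ 136.9.
Area = ½·c·a·sin B ≈ 13500.
The altitude from C has length 2·area/c ≈ 114.02.

114.02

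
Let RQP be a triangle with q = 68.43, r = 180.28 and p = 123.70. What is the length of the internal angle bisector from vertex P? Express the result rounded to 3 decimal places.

t_P ≈ 96.358

By the law of cosines, cos P = (r² + q² − p²) / (2·r·q) ≈ 0.88687, so ∠P ≈ 27.52°.
The bisector from P has length 2·r·q·cos(∠P/2)/(r+q) ≈ 96.358.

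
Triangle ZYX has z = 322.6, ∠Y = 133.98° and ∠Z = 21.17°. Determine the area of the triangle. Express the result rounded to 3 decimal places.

43572.210

The third angle is ∠X = 180° − ∠Z − ∠Y = 24.85°.
Law of sines: y = z·sin Y/sin Z ≈ 642.8.
Law of sines: x = z·sin X/sin Z ≈ 375.4.
Area = ½·z·y·sin X ≈ 43572.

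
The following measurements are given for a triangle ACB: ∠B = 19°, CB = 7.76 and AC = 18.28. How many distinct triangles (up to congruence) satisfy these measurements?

1

CB·sin B = 7.76·sin(19°) ≈ 2.526.
Since AC ≥ CB, exactly one triangle exists.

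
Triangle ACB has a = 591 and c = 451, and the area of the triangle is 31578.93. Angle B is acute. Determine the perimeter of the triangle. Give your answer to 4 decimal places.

perimeter ≈ 1228.4984

From area = ½·a·c·sin B, we get sin B = 2·area/(a·c) ≈ 0.23695.
Taking the acute solution, ∠B ≈ 0.239 rad.
Law of cosines then gives b ≈ 186.5.
Perimeter = 591 + 451 + 186.5 = 1228.5.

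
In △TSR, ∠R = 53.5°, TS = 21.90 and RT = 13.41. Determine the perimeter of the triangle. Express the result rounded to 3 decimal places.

Law of sines: sin S = RT·sin R/TS ≈ 0.49222.
Since TS ≥ RT, only the acute value applies: ∠S ≈ 29.49°.
Then ∠T = 180° − ∠R − ∠S ≈ 97.01°.
Law of sines gives SR = TS·sin T/sin R ≈ 27.04.
Semiperimeter s = (27.04+13.41+21.9)/2 = 31.175.
Perimeter = 27.04 + 13.41 + 21.9 = 62.35.

perimeter ≈ 62.350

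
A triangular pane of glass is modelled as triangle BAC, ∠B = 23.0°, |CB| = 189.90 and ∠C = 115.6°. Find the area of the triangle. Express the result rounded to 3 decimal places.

The third angle is ∠A = 180° − ∠C − ∠B = 41.40°.
Law of sines: |AC| = |CB|·sin B/sin A ≈ 112.2.
Law of sines: |BA| = |CB|·sin C/sin A ≈ 258.97.
Area = ½·|CB|·|AC|·sin C ≈ 9607.7.

9607.658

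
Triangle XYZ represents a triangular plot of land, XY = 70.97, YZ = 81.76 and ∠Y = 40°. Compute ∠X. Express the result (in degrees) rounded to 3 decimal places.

80.985

By the law of cosines, ZX² = XY² + YZ² − 2·XY·YZ·cos Y = 2831.5, so ZX ≈ 53.212.
Law of cosines again: cos X = (ZX² + XY² − YZ²)/(2·ZX·XY) ≈ 0.15670, so ∠X ≈ 80.98°.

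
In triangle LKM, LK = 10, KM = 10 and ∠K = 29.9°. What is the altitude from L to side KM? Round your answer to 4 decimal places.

h_L ≈ 4.9849

By the law of cosines, ML² = LK² + KM² − 2·LK·KM·cos K = 26.621, so ML ≈ 5.1595.
Area = ½·LK·KM·sin K ≈ 24.924.
The altitude from L has length 2·area/KM ≈ 4.9849.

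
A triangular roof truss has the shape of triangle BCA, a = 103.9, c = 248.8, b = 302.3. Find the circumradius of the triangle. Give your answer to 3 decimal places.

By the law of cosines, cos B = (c² + a² − b²) / (2·c·a) ≈ -0.36148, so ∠B ≈ 111.19°.
Circumradius = b/(2 sin B) ≈ 162.11.

162.112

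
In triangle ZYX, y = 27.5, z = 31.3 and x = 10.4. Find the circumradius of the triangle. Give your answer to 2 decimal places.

R ≈ 15.98

By the law of cosines, cos Z = (y² + x² − z²) / (2·y·x) ≈ -0.20154, so ∠Z ≈ 101.63°.
Circumradius = z/(2 sin Z) ≈ 15.978.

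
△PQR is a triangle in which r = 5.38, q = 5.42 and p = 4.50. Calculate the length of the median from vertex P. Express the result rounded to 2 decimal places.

Median from P: ½√(2·q² + 2·r² − p²) ≈ 4.909.

4.91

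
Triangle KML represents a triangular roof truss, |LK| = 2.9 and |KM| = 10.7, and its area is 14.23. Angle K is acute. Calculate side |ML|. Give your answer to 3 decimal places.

9.908

From area = ½·|LK|·|KM|·sin K, we get sin K = 2·area/(|LK|·|KM|) ≈ 0.91718.
Taking the acute solution, ∠K ≈ 1.161 rad.
Law of cosines then gives |ML| ≈ 9.9081.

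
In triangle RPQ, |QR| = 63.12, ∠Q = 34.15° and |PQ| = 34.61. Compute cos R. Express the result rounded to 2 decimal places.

By the law of cosines, |RP|² = |PQ|² + |QR|² − 2·|PQ|·|QR|·cos Q = 1566.2, so |RP| ≈ 39.575.
Law of cosines again: cos R = (|QR|² + |RP|² − |PQ|²)/(2·|QR|·|RP|) ≈ 0.87120, so ∠R ≈ 29.40°.

0.87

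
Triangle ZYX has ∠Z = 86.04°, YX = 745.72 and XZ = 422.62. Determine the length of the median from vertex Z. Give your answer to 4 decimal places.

m_Z ≈ 397.2766

Law of sines: sin Y = XZ·sin Z/YX ≈ 0.56537.
Since YX ≥ XZ, only the acute value applies: ∠Y ≈ 34.43°.
Then ∠X = 180° − ∠Z − ∠Y ≈ 59.53°.
Law of sines gives ZY = YX·sin X/sin Z ≈ 644.28.
Median from Z: ½√(2·XZ² + 2·ZY² − YX²) ≈ 397.28.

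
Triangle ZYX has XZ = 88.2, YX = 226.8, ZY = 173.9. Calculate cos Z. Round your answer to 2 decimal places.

By the law of cosines, cos Z = (XZ² + ZY² − YX²) / (2·XZ·ZY) ≈ -0.43740, so ∠Z ≈ 115.94°.

cos Z ≈ -0.44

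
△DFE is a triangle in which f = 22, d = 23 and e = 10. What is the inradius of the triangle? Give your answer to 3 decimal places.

Semiperimeter s = (23 + 22 + 10)/2 = 27.5.
Heron's formula: area = √(27.5·4.5·5.5·17.5) ≈ 109.14.
Inradius = area/s = 109.14/27.5 ≈ 3.9686.

3.969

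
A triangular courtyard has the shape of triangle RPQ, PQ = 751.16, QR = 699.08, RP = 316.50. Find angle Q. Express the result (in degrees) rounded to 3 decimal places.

∠Q ≈ 24.878°

By the law of cosines, cos Q = (PQ² + QR² − RP²) / (2·PQ·QR) ≈ 0.90720, so ∠Q ≈ 24.88°.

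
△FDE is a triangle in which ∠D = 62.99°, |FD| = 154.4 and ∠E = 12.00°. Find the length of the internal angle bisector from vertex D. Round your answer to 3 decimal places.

t_D ≈ 216.670

The third angle is ∠F = 180° − ∠D − ∠E = 105.01°.
Law of sines: |DE| = |FD|·sin F/sin E ≈ 717.29.
Law of sines: |EF| = |FD|·sin D/sin E ≈ 661.62.
The bisector from D has length 2·|FD|·|DE|·cos(∠D/2)/(|FD|+|DE|) ≈ 216.67.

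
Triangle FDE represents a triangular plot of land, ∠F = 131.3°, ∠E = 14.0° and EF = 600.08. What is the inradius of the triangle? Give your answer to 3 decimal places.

The third angle is ∠D = 180° − ∠E − ∠F = 34.70°.
Law of sines: DE = EF·sin F/sin D ≈ 791.91.
Law of sines: FD = EF·sin E/sin D ≈ 255.01.
Area = ½·EF·DE·sin E ≈ 57482.
Semiperimeter s = (791.91+600.08+255.01)/2 = 823.5.
Inradius = area/s = 57482/823.5 ≈ 69.802.

69.802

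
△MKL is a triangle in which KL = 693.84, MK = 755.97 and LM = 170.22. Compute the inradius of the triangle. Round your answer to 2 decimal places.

70.42

Semiperimeter s = (693.84 + 170.22 + 755.97)/2 = 810.02.
Heron's formula: area = √(810.02·116.18·639.8·54.045) ≈ 57043.
Inradius = area/s = 57043/810.02 ≈ 70.422.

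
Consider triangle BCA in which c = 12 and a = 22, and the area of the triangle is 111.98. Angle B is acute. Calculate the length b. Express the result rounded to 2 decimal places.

From area = ½·c·a·sin B, we get sin B = 2·area/(c·a) ≈ 0.84833.
Taking the acute solution, ∠B ≈ 58.03°.
Law of cosines then gives b ≈ 18.667.

18.67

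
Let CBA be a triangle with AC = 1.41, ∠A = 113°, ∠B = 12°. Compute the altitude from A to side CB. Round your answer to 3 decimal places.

1.155

The third angle is ∠C = 180° − ∠B − ∠A = 55.00°.
Law of sines: BA = AC·sin C/sin B ≈ 5.5553.
Law of sines: CB = AC·sin A/sin B ≈ 6.2426.
Area = ½·AC·BA·sin A ≈ 3.6051.
The altitude from A has length 2·area/CB ≈ 1.155.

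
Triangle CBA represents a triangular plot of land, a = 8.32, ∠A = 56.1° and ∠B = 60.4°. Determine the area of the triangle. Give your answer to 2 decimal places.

area ≈ 32.45

The third angle is ∠C = 180° − ∠B − ∠A = 63.50°.
Law of sines: c = a·sin C/sin A ≈ 8.9708.
Law of sines: b = a·sin B/sin A ≈ 8.7158.
Area = ½·a·c·sin B ≈ 32.448.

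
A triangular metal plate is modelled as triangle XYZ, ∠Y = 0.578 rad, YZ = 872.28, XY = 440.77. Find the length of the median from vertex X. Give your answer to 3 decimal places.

249.953

By the law of cosines, ZX² = XY² + YZ² − 2·XY·YZ·cos Y = 3.1111e+05, so ZX ≈ 557.77.
Median from X: ½√(2·ZX² + 2·XY² − YZ²) ≈ 249.95.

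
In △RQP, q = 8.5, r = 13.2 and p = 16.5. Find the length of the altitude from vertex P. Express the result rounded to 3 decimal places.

6.755

Semiperimeter s = (13.2 + 8.5 + 16.5)/2 = 19.1.
Heron's formula: area = √(19.1·5.9·10.6·2.6) ≈ 55.729.
The altitude from P has length 2·area/p ≈ 6.755.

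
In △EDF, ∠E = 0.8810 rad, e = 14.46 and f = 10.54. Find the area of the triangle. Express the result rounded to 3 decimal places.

Law of sines: sin F = f·sin E/e ≈ 0.56226.
Since e ≥ f, only the acute value applies: ∠F ≈ 0.5971 rad.
Then ∠D = π − ∠E − ∠F ≈ 1.6635 rad.
Law of sines gives d = e·sin D/sin E ≈ 18.665.
Area = ½·e·f·sin D ≈ 75.877.

area ≈ 75.877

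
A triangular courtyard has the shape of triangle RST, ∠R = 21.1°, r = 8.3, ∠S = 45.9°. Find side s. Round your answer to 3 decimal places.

16.557

The third angle is ∠T = 180° − ∠R − ∠S = 113.00°.
Law of sines: s = r·sin S/sin R ≈ 16.557.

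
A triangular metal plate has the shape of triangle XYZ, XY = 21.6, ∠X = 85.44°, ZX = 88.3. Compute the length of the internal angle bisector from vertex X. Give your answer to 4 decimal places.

By the law of cosines, YZ² = ZX² + XY² − 2·ZX·XY·cos X = 7960.2, so YZ ≈ 89.22.
The bisector from X has length 2·ZX·XY·cos(∠X/2)/(ZX+XY) ≈ 25.5.

25.5002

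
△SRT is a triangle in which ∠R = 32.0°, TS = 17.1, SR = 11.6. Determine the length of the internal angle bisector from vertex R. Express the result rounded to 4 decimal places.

Law of sines: sin T = SR·sin R/TS ≈ 0.35948.
Since TS ≥ SR, only the acute value applies: ∠T ≈ 21.07°.
Then ∠S = 180° − ∠R − ∠T ≈ 126.93°.
Law of sines gives RT = TS·sin S/sin R ≈ 25.794.
The bisector from R has length 2·SR·RT·cos(∠R/2)/(SR+RT) ≈ 15.383.

t_R ≈ 15.3832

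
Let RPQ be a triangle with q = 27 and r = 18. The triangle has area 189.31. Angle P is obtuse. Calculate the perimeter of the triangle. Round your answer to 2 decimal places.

perimeter ≈ 85.77

From area = ½·q·r·sin P, we get sin P = 2·area/(q·r) ≈ 0.77905.
Taking the obtuse solution, ∠P ≈ 128.83°.
Law of cosines then gives p ≈ 40.773.
Perimeter = 18 + 40.773 + 27 = 85.773.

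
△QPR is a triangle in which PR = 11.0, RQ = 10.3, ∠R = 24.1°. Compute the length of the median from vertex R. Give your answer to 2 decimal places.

By the law of cosines, QP² = PR² + RQ² − 2·PR·RQ·cos R = 20.242, so QP ≈ 4.4991.
Median from R: ½√(2·PR² + 2·RQ² − QP²) ≈ 10.416.

10.42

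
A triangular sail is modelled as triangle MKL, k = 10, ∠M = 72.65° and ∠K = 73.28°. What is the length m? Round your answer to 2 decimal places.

9.97

The third angle is ∠L = 180° − ∠M − ∠K = 34.07°.
Law of sines: m = k·sin M/sin K ≈ 9.9664.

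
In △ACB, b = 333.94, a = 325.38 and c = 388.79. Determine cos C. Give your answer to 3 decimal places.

cos C ≈ 0.305

By the law of cosines, cos C = (b² + a² − c²) / (2·b·a) ≈ 0.30477, so ∠C ≈ 72.26°.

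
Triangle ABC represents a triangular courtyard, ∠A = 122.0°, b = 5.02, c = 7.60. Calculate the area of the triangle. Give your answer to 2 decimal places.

Area = ½·b·c·sin A ≈ 16.177.

16.18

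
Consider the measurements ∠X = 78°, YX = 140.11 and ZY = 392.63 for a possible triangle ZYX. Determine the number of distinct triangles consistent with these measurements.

YX·sin X = 140.11·sin(78°) ≈ 137.
Since ZY ≥ YX, exactly one triangle exists.

1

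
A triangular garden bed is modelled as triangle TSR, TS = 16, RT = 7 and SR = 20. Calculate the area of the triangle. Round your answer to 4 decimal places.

Semiperimeter s = (20 + 7 + 16)/2 = 21.5.
Heron's formula: area = √(21.5·1.5·14.5·5.5) ≈ 50.714.

50.7143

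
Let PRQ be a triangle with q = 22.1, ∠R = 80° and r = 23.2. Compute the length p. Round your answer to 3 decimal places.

Law of sines: sin Q = q·sin R/r ≈ 0.93811.
Since r ≥ q, only the acute value applies: ∠Q ≈ 69.74°.
Then ∠P = 180° − ∠R − ∠Q ≈ 30.26°.
Law of sines gives p = r·sin P/sin R ≈ 11.872.

11.872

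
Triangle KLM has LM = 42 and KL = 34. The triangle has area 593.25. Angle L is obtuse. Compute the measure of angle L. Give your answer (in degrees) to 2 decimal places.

∠L ≈ 123.81°

From area = ½·KL·LM·sin L, we get sin L = 2·area/(KL·LM) ≈ 0.83088.
Taking the obtuse solution, ∠L ≈ 123.81°.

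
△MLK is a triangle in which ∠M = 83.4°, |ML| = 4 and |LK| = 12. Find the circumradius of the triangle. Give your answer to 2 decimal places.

R ≈ 6.04

Law of sines: sin K = |ML|·sin M/|LK| ≈ 0.33112.
Since |LK| ≥ |ML|, only the acute value applies: ∠K ≈ 19.34°.
Then ∠L = 180° − ∠M − ∠K ≈ 77.26°.
Law of sines gives |KM| = |LK|·sin L/sin M ≈ 11.783.
Circumradius = |LK|/(2 sin M) ≈ 6.04.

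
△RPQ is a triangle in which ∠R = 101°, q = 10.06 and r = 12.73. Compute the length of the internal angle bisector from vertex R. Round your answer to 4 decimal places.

t_R ≈ 4.8377

Law of sines: sin Q = q·sin R/r ≈ 0.77574.
Since r ≥ q, only the acute value applies: ∠Q ≈ 50.87°.
Then ∠P = 180° − ∠R − ∠Q ≈ 28.13°.
Law of sines gives p = r·sin P/sin R ≈ 6.1138.
The bisector from R has length 2·p·q·cos(∠R/2)/(p+q) ≈ 4.8377.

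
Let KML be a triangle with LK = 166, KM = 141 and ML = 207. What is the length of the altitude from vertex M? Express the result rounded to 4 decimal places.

h_M ≈ 140.3212

Semiperimeter s = (207 + 166 + 141)/2 = 257.
Heron's formula: area = √(257·50·91·116) ≈ 11647.
The altitude from M has length 2·area/LK ≈ 140.32.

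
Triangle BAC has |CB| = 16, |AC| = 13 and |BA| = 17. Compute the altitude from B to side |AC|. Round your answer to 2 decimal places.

15.12

Semiperimeter s = (13 + 16 + 17)/2 = 23.
Heron's formula: area = √(23·10·7·6) ≈ 98.285.
The altitude from B has length 2·area/|AC| ≈ 15.121.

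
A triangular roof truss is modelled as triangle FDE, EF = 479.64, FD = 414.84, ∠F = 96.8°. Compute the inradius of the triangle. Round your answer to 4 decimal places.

By the law of cosines, DE² = EF² + FD² − 2·EF·FD·cos F = 4.4927e+05, so DE ≈ 670.27.
Area = ½·EF·FD·sin F ≈ 98787.
Semiperimeter s = (670.27+479.64+414.84)/2 = 782.38.
Inradius = area/s = 98787/782.38 ≈ 126.27.

r ≈ 126.2654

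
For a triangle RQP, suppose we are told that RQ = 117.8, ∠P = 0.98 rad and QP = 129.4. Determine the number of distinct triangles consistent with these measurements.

2

QP·sin P = 129.4·sin(0.98 rad) ≈ 107.5.
Since QP sin P < RQ < QP (107.5 < 117.8 < 129.4), two triangles exist.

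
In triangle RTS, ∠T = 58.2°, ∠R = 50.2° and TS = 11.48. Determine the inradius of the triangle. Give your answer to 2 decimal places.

The third angle is ∠S = 180° − ∠R − ∠T = 71.60°.
Law of sines: SR = TS·sin T/sin R ≈ 12.699.
Law of sines: RT = TS·sin S/sin R ≈ 14.178.
Area = ½·TS·SR·sin S ≈ 69.168.
Semiperimeter s = (11.48+12.699+14.178)/2 = 19.179.
Inradius = area/s = 69.168/19.179 ≈ 3.6065.

r ≈ 3.61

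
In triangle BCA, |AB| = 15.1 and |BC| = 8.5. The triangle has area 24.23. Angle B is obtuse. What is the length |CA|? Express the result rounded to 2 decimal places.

23.19

From area = ½·|AB|·|BC|·sin B, we get sin B = 2·area/(|AB|·|BC|) ≈ 0.37756.
Taking the obtuse solution, ∠B ≈ 2.754 rad.
Law of cosines then gives |CA| ≈ 23.194.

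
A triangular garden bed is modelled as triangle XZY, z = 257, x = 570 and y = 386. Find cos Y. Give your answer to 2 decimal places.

By the law of cosines, cos Y = (x² + z² − y²) / (2·x·z) ≈ 0.82583, so ∠Y ≈ 34.33°.

0.83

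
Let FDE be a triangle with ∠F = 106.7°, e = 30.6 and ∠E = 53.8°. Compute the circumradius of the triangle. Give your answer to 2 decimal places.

The third angle is ∠D = 180° − ∠E − ∠F = 19.50°.
Law of sines: f = e·sin F/sin E ≈ 36.321.
Law of sines: d = e·sin D/sin E ≈ 12.658.
Circumradius = e/(2 sin E) ≈ 18.96.

R ≈ 18.96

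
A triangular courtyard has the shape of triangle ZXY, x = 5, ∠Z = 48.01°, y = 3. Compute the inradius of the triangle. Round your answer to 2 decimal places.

By the law of cosines, z² = x² + y² − 2·x·y·cos Z = 13.93, so z ≈ 3.7323.
Area = ½·x·y·sin Z ≈ 5.5745.
Semiperimeter s = (3.7323+5+3)/2 = 5.8661.
Inradius = area/s = 5.5745/5.8661 ≈ 0.95028.

0.95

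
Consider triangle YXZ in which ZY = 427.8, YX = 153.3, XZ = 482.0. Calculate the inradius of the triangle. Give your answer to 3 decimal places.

Semiperimeter s = (482 + 427.8 + 153.3)/2 = 531.55.
Heron's formula: area = √(531.55·49.55·103.75·378.25) ≈ 32150.
Inradius = area/s = 32150/531.55 ≈ 60.483.

r ≈ 60.483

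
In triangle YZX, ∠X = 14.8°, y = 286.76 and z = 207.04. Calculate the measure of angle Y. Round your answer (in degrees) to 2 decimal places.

133.78

By the law of cosines, x² = y² + z² − 2·y·z·cos X = 10295, so x ≈ 101.46.
Law of cosines again: cos Y = (z² + x² − y²)/(2·z·x) ≈ -0.69194, so ∠Y ≈ 133.78°.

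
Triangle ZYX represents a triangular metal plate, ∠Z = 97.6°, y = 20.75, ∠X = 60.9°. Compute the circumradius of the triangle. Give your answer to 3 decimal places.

The third angle is ∠Y = 180° − ∠X − ∠Z = 21.50°.
Law of sines: z = y·sin Z/sin Y ≈ 56.119.
Law of sines: x = y·sin X/sin Y ≈ 49.47.
Circumradius = y/(2 sin Y) ≈ 28.308.

R ≈ 28.308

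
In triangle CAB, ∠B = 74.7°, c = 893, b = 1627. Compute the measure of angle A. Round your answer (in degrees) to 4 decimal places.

73.3344

Law of sines: sin C = c·sin B/b ≈ 0.52941.
Since b ≥ c, only the acute value applies: ∠C ≈ 31.97°.
Then ∠A = 180° − ∠B − ∠C ≈ 73.33°.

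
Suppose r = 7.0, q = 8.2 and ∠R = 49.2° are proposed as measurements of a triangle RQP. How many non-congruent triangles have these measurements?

2

q·sin R = 8.2·sin(49.2°) ≈ 6.207.
Since q sin R < r < q (6.207 < 7.0 < 8.2), two triangles exist.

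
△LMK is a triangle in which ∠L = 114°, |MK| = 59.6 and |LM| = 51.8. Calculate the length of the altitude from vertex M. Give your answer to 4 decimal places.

h_M ≈ 47.3217

Law of sines: sin K = |LM|·sin L/|MK| ≈ 0.79399.
Since |MK| ≥ |LM|, only the acute value applies: ∠K ≈ 52.56°.
Then ∠M = 180° − ∠L − ∠K ≈ 13.44°.
Law of sines gives |KL| = |MK|·sin M/sin L ≈ 15.164.
Area = ½·|MK|·|LM|·sin M ≈ 358.79.
The altitude from M has length 2·area/|KL| ≈ 47.322.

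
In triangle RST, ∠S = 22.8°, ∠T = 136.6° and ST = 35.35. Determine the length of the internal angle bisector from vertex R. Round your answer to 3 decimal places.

The third angle is ∠R = 180° − ∠S − ∠T = 20.60°.
Law of sines: TR = ST·sin S/sin R ≈ 38.934.
Law of sines: RS = ST·sin T/sin R ≈ 69.033.
The bisector from R has length 2·TR·RS·cos(∠R/2)/(TR+RS) ≈ 48.986.

t_R ≈ 48.986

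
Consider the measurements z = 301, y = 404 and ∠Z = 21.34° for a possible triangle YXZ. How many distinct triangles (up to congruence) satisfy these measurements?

2

y·sin Z = 404·sin(21.34°) ≈ 147.
Since y sin Z < z < y (147 < 301 < 404), two triangles exist.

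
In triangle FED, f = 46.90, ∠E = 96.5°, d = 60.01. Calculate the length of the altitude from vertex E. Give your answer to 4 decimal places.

h_E ≈ 34.8513

By the law of cosines, e² = d² + f² − 2·d·f·cos E = 6438, so e ≈ 80.237.
Area = ½·d·f·sin E ≈ 1398.2.
The altitude from E has length 2·area/e ≈ 34.851.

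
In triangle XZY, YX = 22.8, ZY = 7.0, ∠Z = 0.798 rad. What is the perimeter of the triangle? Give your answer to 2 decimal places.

Law of sines: sin X = ZY·sin Z/YX ≈ 0.21981.
Since YX ≥ ZY, only the acute value applies: ∠X ≈ 0.222 rad.
Then ∠Y = π − ∠Z − ∠X ≈ 2.122 rad.
Law of sines gives XZ = YX·sin Y/sin Z ≈ 27.129.
Semiperimeter s = (7+22.8+27.129)/2 = 28.465.
Perimeter = 7 + 22.8 + 27.129 = 56.929.

56.93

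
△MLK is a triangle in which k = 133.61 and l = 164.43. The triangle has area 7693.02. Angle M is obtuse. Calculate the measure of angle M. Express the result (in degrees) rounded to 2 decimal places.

From area = ½·l·k·sin M, we get sin M = 2·area/(l·k) ≈ 0.70034.
Taking the obtuse solution, ∠M ≈ 135.55°.

135.55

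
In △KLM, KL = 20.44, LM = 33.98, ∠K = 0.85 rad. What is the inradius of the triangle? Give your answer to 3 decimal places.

r ≈ 6.848

Law of sines: sin M = KL·sin K/LM ≈ 0.45192.
Since LM ≥ KL, only the acute value applies: ∠M ≈ 0.469 rad.
Then ∠L = π − ∠K − ∠M ≈ 1.823 rad.
Law of sines gives MK = LM·sin L/sin K ≈ 43.802.
Area = ½·LM·KL·sin L ≈ 336.32.
Semiperimeter s = (33.98+43.802+20.44)/2 = 49.111.
Inradius = area/s = 336.32/49.111 ≈ 6.8481.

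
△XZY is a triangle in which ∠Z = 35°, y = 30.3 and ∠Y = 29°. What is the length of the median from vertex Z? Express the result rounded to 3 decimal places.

The third angle is ∠X = 180° − ∠Z − ∠Y = 116.00°.
Law of sines: x = y·sin X/sin Y ≈ 56.174.
Law of sines: z = y·sin Z/sin Y ≈ 35.848.
Median from Z: ½√(2·y² + 2·x² − z²) ≈ 41.419.

m_Z ≈ 41.419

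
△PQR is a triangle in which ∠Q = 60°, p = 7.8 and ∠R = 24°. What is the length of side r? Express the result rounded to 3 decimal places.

3.190

The third angle is ∠P = 180° − ∠Q − ∠R = 96.00°.
Law of sines: r = p·sin R/sin P ≈ 3.19.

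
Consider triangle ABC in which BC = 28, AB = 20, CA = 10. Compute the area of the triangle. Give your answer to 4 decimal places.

70.4202

Semiperimeter s = (28 + 10 + 20)/2 = 29.
Heron's formula: area = √(29·1·19·9) ≈ 70.42.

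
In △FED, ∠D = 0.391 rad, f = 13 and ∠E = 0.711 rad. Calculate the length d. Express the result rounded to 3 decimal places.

The third angle is ∠F = π − ∠E − ∠D = 2.040 rad.
Law of sines: d = f·sin D/sin F ≈ 5.5536.

5.554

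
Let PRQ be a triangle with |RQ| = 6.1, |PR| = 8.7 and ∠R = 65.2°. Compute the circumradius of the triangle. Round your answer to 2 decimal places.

4.55

By the law of cosines, |QP|² = |PR|² + |RQ|² − 2·|PR|·|RQ|·cos R = 68.379, so |QP| ≈ 8.2692.
Area = ½·|PR|·|RQ|·sin R ≈ 24.088.
Circumradius = |QP|/(2 sin R) ≈ 4.5546.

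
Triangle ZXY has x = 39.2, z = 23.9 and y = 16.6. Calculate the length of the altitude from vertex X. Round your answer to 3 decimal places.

h_X ≈ 5.000

Semiperimeter s = (23.9 + 39.2 + 16.6)/2 = 39.85.
Heron's formula: area = √(39.85·15.95·0.65·23.25) ≈ 98.008.
The altitude from X has length 2·area/x ≈ 5.0004.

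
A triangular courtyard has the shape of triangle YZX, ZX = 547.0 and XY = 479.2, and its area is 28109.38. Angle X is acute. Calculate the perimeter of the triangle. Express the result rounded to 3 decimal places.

perimeter ≈ 1155.801

From area = ½·ZX·XY·sin X, we get sin X = 2·area/(ZX·XY) ≈ 0.21448.
Taking the acute solution, ∠X ≈ 12.38°.
Law of cosines then gives YZ ≈ 129.6.
Perimeter = 547 + 479.2 + 129.6 = 1155.8.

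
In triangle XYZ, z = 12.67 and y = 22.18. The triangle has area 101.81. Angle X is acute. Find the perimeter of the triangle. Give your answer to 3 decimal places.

perimeter ≈ 51.133

From area = ½·y·z·sin X, we get sin X = 2·area/(y·z) ≈ 0.72457.
Taking the acute solution, ∠X ≈ 46.43°.
Law of cosines then gives x ≈ 16.283.
Perimeter = 16.283 + 22.18 + 12.67 = 51.133.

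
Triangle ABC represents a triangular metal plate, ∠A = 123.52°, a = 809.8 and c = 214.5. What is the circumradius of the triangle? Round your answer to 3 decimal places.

Law of sines: sin C = c·sin A/a ≈ 0.22083.
Since a ≥ c, only the acute value applies: ∠C ≈ 12.76°.
Then ∠B = 180° − ∠A − ∠C ≈ 43.72°.
Law of sines gives b = a·sin B/sin A ≈ 671.36.
Circumradius = a/(2 sin A) ≈ 485.67.

R ≈ 485.670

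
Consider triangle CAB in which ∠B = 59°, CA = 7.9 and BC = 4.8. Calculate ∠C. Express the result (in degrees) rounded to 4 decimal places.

Law of sines: sin A = BC·sin B/CA ≈ 0.52081.
Since CA ≥ BC, only the acute value applies: ∠A ≈ 31.39°.
Then ∠C = 180° − ∠B − ∠A ≈ 89.61°.

89.6134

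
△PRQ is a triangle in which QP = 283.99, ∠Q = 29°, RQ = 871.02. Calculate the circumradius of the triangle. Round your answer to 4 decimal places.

By the law of cosines, PR² = RQ² + QP² − 2·RQ·QP·cos Q = 4.0663e+05, so PR ≈ 637.68.
Area = ½·RQ·QP·sin Q ≈ 59961.
Circumradius = PR/(2 sin Q) ≈ 657.66.

657.6576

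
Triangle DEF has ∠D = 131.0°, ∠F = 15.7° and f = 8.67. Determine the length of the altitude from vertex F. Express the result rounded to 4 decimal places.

The third angle is ∠E = 180° − ∠F − ∠D = 33.30°.
Law of sines: d = f·sin D/sin F ≈ 24.181.
Law of sines: e = f·sin E/sin F ≈ 17.591.
Area = ½·f·d·sin E ≈ 57.551.
The altitude from F has length 2·area/f ≈ 13.276.

13.2758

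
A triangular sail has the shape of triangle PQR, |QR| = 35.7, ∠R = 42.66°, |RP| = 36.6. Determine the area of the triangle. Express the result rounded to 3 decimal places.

Area = ½·|QR|·|RP|·sin R ≈ 442.71.

area ≈ 442.713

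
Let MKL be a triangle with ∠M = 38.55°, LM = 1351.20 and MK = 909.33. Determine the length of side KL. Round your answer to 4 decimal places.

854.8671

By the law of cosines, KL² = LM² + MK² − 2·LM·MK·cos M = 7.308e+05, so KL ≈ 854.87.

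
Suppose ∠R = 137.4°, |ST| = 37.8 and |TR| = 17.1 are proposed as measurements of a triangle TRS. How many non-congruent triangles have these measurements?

|TR|·sin R = 17.1·sin(137.4°) ≈ 11.57.
Since ∠R is not acute, a triangle exists only if |ST| > |TR|; here |ST| > |TR|, so there is exactly one triangle.

1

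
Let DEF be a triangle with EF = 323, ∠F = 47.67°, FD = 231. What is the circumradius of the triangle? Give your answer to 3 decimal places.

R ≈ 161.758

By the law of cosines, DE² = EF² + FD² − 2·EF·FD·cos F = 57201, so DE ≈ 239.17.
Area = ½·EF·FD·sin F ≈ 27580.
Circumradius = DE/(2 sin F) ≈ 161.76.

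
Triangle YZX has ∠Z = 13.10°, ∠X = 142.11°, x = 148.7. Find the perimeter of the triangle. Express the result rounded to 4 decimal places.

The third angle is ∠Y = 180° − ∠Z − ∠X = 24.79°.
Law of sines: y = x·sin Y/sin X ≈ 101.52.
Law of sines: z = x·sin Z/sin X ≈ 54.878.
Semiperimeter s = (101.52+54.878+148.7)/2 = 152.55.
Perimeter = 101.52 + 54.878 + 148.7 = 305.1.

305.0989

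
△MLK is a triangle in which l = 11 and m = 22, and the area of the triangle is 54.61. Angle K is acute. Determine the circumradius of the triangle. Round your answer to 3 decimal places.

From area = ½·m·l·sin K, we get sin K = 2·area/(m·l) ≈ 0.45132.
Taking the acute solution, ∠K ≈ 26.83°.
Law of cosines then gives k ≈ 13.157.
Circumradius = k/(2 sin K) ≈ 14.576.

R ≈ 14.576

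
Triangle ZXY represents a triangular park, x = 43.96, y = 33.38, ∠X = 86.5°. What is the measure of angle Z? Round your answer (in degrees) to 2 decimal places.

∠Z ≈ 44.22°

Law of sines: sin Y = y·sin X/x ≈ 0.75791.
Since x ≥ y, only the acute value applies: ∠Y ≈ 49.28°.
Then ∠Z = 180° − ∠X − ∠Y ≈ 44.22°.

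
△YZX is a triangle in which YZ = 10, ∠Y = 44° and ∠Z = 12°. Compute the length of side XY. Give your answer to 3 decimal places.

The third angle is ∠X = 180° − ∠Y − ∠Z = 124.00°.
Law of sines: XY = YZ·sin Z/sin X ≈ 2.5079.

2.508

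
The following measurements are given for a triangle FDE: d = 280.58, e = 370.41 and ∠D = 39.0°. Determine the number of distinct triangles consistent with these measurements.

2

e·sin D = 370.41·sin(39.0°) ≈ 233.1.
Since e sin D < d < e (233.1 < 280.58 < 370.41), two triangles exist.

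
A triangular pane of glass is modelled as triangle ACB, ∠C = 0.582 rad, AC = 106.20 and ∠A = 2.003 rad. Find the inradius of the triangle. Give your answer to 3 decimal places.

r ≈ 26.691

The third angle is ∠B = π − ∠A − ∠C = 0.557 rad.
Law of sines: CB = AC·sin A/sin B ≈ 182.54.
Law of sines: BA = AC·sin C/sin B ≈ 110.5.
Area = ½·AC·CB·sin C ≈ 5328.1.
Semiperimeter s = (182.54+110.5+106.2)/2 = 199.62.
Inradius = area/s = 5328.1/199.62 ≈ 26.691.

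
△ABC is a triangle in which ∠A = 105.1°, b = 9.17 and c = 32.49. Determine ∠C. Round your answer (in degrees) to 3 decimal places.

By the law of cosines, a² = b² + c² − 2·b·c·cos A = 1294.9, so a ≈ 35.985.
Law of cosines again: cos C = (a² + b² − c²)/(2·a·b) ≈ 0.49003, so ∠C ≈ 60.66°.

60.657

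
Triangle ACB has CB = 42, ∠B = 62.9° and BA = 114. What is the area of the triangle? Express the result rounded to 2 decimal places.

Area = ½·CB·BA·sin B ≈ 2131.2.

area ≈ 2131.17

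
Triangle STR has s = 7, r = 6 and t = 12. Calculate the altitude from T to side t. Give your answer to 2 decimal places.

2.49

Semiperimeter p = (7 + 12 + 6)/2 = 12.5.
Heron's formula: area = √(12.5·5.5·0.5·6.5) ≈ 14.948.
The altitude from T has length 2·area/t ≈ 2.4913.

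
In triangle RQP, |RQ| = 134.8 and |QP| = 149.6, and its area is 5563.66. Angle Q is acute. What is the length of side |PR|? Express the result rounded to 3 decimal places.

From area = ½·|RQ|·|QP|·sin Q, we get sin Q = 2·area/(|RQ|·|QP|) ≈ 0.55178.
Taking the acute solution, ∠Q ≈ 0.585 rad.
Law of cosines then gives |PR| ≈ 83.155.

83.155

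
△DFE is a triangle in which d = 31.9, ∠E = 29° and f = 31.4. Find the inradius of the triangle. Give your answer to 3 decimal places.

By the law of cosines, e² = d² + f² − 2·d·f·cos E = 251.43, so e ≈ 15.856.
Area = ½·d·f·sin E ≈ 242.81.
Semiperimeter s = (31.9+31.4+15.856)/2 = 39.578.
Inradius = area/s = 242.81/39.578 ≈ 6.1349.

r ≈ 6.135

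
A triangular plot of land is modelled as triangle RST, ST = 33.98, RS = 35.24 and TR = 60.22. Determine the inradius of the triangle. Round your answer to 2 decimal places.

Semiperimeter s = (33.98 + 60.22 + 35.24)/2 = 64.72.
Heron's formula: area = √(64.72·30.74·4.5·29.48) ≈ 513.74.
Inradius = area/s = 513.74/64.72 ≈ 7.9378.

r ≈ 7.94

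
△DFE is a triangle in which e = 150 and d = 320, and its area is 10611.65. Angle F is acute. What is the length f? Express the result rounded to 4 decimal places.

196.9613

From area = ½·e·d·sin F, we get sin F = 2·area/(e·d) ≈ 0.44215.
Taking the acute solution, ∠F ≈ 26.24°.
Law of cosines then gives f ≈ 196.96.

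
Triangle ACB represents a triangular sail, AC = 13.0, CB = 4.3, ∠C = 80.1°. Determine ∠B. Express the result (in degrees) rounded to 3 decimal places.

80.840

By the law of cosines, BA² = AC² + CB² − 2·AC·CB·cos C = 168.27, so BA ≈ 12.972.
Law of cosines again: cos B = (CB² + BA² − AC²)/(2·CB·BA) ≈ 0.15919, so ∠B ≈ 80.84°.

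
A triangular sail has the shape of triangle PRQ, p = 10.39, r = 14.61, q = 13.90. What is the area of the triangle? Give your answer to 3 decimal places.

Semiperimeter s = (10.39 + 14.61 + 13.9)/2 = 19.45.
Heron's formula: area = √(19.45·9.06·4.84·5.55) ≈ 68.801.

area ≈ 68.801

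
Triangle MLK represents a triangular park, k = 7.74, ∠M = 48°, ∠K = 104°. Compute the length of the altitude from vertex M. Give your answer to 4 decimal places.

The third angle is ∠L = 180° − ∠K − ∠M = 28.00°.
Law of sines: m = k·sin M/sin K ≈ 5.928.
Law of sines: l = k·sin L/sin K ≈ 3.745.
Area = ½·k·m·sin L ≈ 10.77.
The altitude from M has length 2·area/m ≈ 3.6337.

3.6337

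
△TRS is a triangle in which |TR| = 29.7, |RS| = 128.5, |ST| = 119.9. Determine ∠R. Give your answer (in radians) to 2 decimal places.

1.16

By the law of cosines, cos R = (|TR|² + |RS|² − |ST|²) / (2·|TR|·|RS|) ≈ 0.39544, so ∠R ≈ 1.164 rad.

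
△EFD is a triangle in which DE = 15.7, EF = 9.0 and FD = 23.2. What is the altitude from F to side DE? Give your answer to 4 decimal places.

Semiperimeter s = (23.2 + 15.7 + 9)/2 = 23.95.
Heron's formula: area = √(23.95·0.75·8.25·14.95) ≈ 47.069.
The altitude from F has length 2·area/DE ≈ 5.996.

h_F ≈ 5.9960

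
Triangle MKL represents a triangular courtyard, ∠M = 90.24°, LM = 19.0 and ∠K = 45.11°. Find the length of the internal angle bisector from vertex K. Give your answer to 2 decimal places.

20.44

The third angle is ∠L = 180° − ∠M − ∠K = 44.65°.
Law of sines: KL = LM·sin M/sin K ≈ 26.818.
Law of sines: MK = LM·sin L/sin K ≈ 18.847.
The bisector from K has length 2·MK·KL·cos(∠K/2)/(MK+KL) ≈ 20.444.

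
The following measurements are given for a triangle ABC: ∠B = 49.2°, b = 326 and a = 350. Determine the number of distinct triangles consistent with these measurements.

a·sin B = 350·sin(49.2°) ≈ 264.9.
Since a sin B < b < a (264.9 < 326 < 350), two triangles exist.

2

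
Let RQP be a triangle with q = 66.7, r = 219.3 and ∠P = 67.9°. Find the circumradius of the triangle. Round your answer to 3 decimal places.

By the law of cosines, p² = r² + q² − 2·r·q·cos P = 41535, so p ≈ 203.8.
Area = ½·r·q·sin P ≈ 6776.3.
Circumradius = p/(2 sin P) ≈ 109.98.

109.981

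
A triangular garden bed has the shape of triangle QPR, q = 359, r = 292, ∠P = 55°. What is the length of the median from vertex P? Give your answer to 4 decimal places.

By the law of cosines, p² = r² + q² − 2·r·q·cos P = 93891, so p ≈ 306.42.
Median from P: ½√(2·r² + 2·q² − p²) ≈ 289.14.

289.1361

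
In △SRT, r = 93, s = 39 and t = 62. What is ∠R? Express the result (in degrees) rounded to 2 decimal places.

132.77

By the law of cosines, cos R = (t² + s² − r²) / (2·t·s) ≈ -0.67907, so ∠R ≈ 132.77°.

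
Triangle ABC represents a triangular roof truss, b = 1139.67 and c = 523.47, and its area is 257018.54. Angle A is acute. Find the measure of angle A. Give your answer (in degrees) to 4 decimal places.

From area = ½·b·c·sin A, we get sin A = 2·area/(b·c) ≈ 0.86164.
Taking the acute solution, ∠A ≈ 59.50°.

∠A ≈ 59.5007°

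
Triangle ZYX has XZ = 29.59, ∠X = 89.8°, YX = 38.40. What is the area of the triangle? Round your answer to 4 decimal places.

Area = ½·YX·XZ·sin X ≈ 568.12.

568.1245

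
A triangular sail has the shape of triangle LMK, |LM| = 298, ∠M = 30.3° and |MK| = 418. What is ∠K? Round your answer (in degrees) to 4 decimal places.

43.0926

By the law of cosines, |KL|² = |LM|² + |MK|² − 2·|LM|·|MK|·cos M = 48432, so |KL| ≈ 220.07.
Law of cosines again: cos K = (|MK|² + |KL|² − |LM|²)/(2·|MK|·|KL|) ≈ 0.73025, so ∠K ≈ 43.09°.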